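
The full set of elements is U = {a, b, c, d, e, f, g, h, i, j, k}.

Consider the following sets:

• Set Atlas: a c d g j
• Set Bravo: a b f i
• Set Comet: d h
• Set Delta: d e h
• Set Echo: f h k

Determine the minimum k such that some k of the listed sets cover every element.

Take {Atlas, Bravo, Delta, Echo}. Their union is {a, b, c, d, e, f, g, h, i, j, k}, which is all 11 elements.
No 3 of the 5 sets cover everything (all 10 combinations miss at least one element), so 4 is optimal.

4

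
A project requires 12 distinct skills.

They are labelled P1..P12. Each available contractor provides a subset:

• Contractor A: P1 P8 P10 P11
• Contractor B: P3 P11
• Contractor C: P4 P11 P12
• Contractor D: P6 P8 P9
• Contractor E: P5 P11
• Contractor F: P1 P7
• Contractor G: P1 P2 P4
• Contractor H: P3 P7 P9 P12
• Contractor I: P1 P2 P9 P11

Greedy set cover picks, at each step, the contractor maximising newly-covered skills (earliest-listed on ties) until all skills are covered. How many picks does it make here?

5

Greedy: pick A (covers 4 new) → pick H (covers 4 new) → pick G (covers 2 new) → pick D (covers 1 new) → pick E (covers 1 new). Total picks: 5.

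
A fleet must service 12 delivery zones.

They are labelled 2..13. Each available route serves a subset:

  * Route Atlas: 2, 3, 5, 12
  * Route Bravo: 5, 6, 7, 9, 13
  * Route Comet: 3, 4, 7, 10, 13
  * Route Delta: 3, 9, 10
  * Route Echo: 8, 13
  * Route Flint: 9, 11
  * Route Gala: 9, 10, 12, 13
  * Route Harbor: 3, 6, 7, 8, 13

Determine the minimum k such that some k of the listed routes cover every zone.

4

Atlas and Comet and Flint and Harbor together: Atlas ∪ Comet ∪ Flint ∪ Harbor = {2, 3, 4, 5, 6, 7, 8, 9, 10, 11, 12, 13} — every zone is covered.
Only Comet contains 4, so Comet is forced; the remaining 7 zones need at least 3 more routes (each remaining route adds at most 3) — so at least 4 routes are needed, and 4 is optimal.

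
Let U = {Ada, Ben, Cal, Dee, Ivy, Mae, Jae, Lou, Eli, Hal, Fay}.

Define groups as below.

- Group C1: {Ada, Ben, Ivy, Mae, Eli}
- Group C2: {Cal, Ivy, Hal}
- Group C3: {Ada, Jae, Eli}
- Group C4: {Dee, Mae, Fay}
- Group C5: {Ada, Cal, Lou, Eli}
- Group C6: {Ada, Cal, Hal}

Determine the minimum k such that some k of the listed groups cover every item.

5

Take {C1, C3, C4, C5, C6}. Their union is {Ada, Ben, Cal, Dee, Ivy, Mae, Jae, Lou, Eli, Hal, Fay}, which is all 11 items.
No 4 of the 6 groups cover everything (all 15 combinations miss at least one item), so 5 is optimal.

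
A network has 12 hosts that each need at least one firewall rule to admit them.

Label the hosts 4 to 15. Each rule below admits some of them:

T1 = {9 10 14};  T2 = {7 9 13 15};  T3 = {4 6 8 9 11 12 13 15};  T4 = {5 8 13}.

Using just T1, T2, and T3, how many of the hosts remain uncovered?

1

Union of T1, T2, T3 = {4, 6, 7, 8, 9, 10, 11, 12, 13, 14, 15}.
Not covered: 5 — 1 host.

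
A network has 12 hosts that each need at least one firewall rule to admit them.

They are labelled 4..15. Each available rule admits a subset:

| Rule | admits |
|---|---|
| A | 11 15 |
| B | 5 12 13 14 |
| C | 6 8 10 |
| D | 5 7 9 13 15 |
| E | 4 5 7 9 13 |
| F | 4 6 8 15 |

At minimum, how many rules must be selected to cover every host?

4

A and B and C and E together: A ∪ B ∪ C ∪ E = {4, 5, 6, 7, 8, 9, 10, 11, 12, 13, 14, 15} — every host is covered.
No 3 of the 6 rules cover everything (all 20 combinations miss at least one host), so 4 is optimal.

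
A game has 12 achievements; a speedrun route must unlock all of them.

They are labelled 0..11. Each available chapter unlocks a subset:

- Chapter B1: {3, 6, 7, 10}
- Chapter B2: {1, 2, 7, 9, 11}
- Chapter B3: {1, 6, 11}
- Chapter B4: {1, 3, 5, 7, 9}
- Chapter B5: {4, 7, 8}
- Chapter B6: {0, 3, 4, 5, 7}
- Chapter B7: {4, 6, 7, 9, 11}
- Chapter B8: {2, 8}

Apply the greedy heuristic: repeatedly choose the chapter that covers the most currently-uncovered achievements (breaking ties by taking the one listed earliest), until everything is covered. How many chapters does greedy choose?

4

Greedy: pick B2 (covers 5 new) → pick B6 (covers 4 new) → pick B1 (covers 2 new) → pick B5 (covers 1 new). Total picks: 4.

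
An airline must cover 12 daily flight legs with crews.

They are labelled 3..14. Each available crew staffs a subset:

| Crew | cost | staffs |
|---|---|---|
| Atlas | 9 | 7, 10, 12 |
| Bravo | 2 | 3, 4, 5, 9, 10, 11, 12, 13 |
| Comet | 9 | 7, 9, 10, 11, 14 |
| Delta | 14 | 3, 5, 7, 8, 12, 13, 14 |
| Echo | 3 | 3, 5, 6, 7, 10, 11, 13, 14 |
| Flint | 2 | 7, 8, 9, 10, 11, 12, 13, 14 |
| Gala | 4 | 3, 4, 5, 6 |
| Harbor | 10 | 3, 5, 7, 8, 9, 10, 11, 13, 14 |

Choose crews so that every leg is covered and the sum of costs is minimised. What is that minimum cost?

Flint, Gala together cover every leg (Flint ∪ Gala = {3, 4, 5, 6, 7, 8, 9, 10, 11, 12, 13, 14}); total cost 2 + 4 = 6.
The greedy pick Bravo, Flint, Echo costs 7; no covering selection beats 6.

6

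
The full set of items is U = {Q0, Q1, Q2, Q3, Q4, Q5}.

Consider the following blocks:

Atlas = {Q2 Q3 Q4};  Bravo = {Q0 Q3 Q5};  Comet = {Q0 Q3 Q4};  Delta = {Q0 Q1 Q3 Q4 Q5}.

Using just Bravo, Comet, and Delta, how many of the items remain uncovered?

1

Union of Bravo, Comet, Delta = {Q0, Q1, Q3, Q4, Q5}.
Not covered: Q2 — 1 item.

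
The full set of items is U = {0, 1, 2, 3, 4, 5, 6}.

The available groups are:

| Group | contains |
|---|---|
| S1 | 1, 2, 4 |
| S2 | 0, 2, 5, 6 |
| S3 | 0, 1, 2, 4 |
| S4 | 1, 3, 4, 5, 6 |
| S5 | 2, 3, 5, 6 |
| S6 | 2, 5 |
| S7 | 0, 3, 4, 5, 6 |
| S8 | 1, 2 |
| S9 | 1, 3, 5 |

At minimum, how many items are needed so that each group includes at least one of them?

2

H = {2, 3} meets every group (each contains at least one member of H), and |H| = 2.
The groups S7, S8 are pairwise disjoint, so any hitting set needs a separate item for each — at least 2. Hence 2 is optimal.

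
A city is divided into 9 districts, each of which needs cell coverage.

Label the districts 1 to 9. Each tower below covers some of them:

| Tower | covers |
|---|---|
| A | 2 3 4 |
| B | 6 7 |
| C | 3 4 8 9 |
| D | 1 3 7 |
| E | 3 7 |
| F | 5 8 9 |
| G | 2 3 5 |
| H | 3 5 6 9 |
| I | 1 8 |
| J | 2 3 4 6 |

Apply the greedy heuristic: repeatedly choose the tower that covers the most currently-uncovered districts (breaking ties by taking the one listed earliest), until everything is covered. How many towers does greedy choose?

Greedy: pick C (covers 4 new) → pick B (covers 2 new) → pick G (covers 2 new) → pick D (covers 1 new). Total picks: 4.
(The true minimum cover uses only 3 towers, so greedy is not optimal here.)

4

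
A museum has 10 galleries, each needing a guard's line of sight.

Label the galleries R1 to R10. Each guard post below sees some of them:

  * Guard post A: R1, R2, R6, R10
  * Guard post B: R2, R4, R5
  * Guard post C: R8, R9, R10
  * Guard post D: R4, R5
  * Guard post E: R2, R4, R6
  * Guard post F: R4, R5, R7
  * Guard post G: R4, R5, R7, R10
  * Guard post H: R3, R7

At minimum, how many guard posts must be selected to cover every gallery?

4

Take {A, B, C, H}. Their union is {R1, R2, R3, R4, R5, R6, R7, R8, R9, R10}, which is all 10 galleries.
Only C contains R8, so C is forced; the remaining 7 galleries need at least 3 more guard posts (each remaining guard post adds at most 3) — so at least 4 guard posts are needed, and 4 is optimal.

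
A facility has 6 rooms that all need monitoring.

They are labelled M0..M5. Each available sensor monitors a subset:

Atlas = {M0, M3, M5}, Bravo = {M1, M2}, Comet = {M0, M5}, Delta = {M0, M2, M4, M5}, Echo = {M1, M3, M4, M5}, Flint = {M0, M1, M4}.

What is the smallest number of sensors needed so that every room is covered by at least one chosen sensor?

2

Take {Delta, Echo}. Their union is {M0, M1, M2, M3, M4, M5}, which is all 6 rooms.
No single sensor has all 6 rooms (the largest, Delta, has 4), so 2 is optimal.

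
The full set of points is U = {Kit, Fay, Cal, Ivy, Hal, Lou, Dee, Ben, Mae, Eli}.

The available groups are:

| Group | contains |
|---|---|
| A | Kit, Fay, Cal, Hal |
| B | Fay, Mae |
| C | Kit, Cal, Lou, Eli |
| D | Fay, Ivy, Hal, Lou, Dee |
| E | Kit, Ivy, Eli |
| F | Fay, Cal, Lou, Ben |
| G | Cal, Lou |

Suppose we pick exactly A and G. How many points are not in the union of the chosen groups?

5

Union of A, G = {Kit, Fay, Cal, Hal, Lou}.
Not covered: Ivy, Dee, Ben, Mae, Eli — 5 points.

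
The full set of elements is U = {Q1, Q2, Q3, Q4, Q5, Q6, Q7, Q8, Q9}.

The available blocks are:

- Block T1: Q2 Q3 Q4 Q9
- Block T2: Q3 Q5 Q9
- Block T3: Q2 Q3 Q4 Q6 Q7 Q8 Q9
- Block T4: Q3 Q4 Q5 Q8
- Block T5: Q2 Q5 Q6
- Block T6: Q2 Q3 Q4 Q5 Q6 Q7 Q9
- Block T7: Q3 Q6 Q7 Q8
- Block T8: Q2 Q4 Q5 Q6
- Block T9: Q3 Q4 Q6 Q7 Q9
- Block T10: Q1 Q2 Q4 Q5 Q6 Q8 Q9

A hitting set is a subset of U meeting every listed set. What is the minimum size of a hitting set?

2

Take H = {Q3, Q6}. Each listed block contains at least one of these, so H is a hitting set of size 2.
No single element lies in every block, so at least 2 are needed and 2 is optimal.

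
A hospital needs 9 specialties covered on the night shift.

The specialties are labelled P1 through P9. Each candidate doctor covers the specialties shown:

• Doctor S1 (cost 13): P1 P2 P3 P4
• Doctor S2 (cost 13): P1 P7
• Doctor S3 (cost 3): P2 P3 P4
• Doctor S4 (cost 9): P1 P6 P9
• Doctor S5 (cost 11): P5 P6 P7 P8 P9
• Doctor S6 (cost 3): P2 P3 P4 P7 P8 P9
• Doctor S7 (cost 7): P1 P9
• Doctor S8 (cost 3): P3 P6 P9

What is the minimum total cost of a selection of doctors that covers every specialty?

21

S5, S6, S7 together cover every specialty (S5 ∪ S6 ∪ S7 = {P1, P2, P3, P4, P5, P6, P7, P8, P9}); total cost 11 + 3 + 7 = 21.
The greedy pick S6, S8, S7, S5 costs 24; no covering selection beats 21.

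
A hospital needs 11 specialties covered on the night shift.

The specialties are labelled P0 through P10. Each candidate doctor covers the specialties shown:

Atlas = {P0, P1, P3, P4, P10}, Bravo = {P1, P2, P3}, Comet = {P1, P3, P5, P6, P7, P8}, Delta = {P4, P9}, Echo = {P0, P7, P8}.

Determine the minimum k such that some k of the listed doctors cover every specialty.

Atlas and Bravo and Comet and Delta together: Atlas ∪ Bravo ∪ Comet ∪ Delta = {P0, P1, P2, P3, P4, P5, P6, P7, P8, P9, P10} — every specialty is covered.
No 3 of the 5 doctors cover everything (all 10 combinations miss at least one specialty), so 4 is optimal.

4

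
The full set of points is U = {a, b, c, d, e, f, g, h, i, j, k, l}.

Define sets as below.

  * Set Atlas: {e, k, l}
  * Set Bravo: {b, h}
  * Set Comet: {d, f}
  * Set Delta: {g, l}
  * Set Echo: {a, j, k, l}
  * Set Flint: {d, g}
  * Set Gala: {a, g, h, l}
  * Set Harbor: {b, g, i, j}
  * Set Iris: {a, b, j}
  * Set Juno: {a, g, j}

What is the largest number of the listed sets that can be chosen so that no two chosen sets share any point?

4

Atlas, Bravo, Comet, Juno are pairwise disjoint (Atlas={e,k,l}; Bravo={b,h}; Comet={d,f}; Juno={a,g,j}).
Every remaining set overlaps one of these, and no 5 of the listed sets are pairwise disjoint, so 4 is the maximum.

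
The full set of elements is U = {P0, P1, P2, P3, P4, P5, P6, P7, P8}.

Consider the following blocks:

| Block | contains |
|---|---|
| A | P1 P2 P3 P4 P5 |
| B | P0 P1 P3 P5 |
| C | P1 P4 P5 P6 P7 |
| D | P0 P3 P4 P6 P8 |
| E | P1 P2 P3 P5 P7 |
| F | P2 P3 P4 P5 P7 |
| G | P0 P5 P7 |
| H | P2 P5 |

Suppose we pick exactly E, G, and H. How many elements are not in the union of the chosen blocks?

Union of E, G, H = {P0, P1, P2, P3, P5, P7}.
Not covered: P4, P6, P8 — 3 elements.

3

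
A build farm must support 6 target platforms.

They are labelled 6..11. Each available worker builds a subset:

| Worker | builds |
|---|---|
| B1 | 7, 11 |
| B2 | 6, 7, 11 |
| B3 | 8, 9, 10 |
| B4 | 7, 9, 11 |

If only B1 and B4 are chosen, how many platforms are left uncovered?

Union of B1, B4 = {7, 9, 11}.
Not covered: 6, 8, 10 — 3 platforms.

3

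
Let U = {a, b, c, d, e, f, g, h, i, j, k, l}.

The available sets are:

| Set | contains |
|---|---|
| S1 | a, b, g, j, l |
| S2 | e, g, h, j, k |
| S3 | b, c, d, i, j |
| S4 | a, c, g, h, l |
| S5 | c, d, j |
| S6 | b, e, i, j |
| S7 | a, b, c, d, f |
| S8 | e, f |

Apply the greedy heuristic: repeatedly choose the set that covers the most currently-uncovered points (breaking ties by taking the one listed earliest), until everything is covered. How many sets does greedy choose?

4

Greedy: pick S1 (covers 5 new) → pick S2 (covers 3 new) → pick S3 (covers 3 new) → pick S7 (covers 1 new). Total picks: 4.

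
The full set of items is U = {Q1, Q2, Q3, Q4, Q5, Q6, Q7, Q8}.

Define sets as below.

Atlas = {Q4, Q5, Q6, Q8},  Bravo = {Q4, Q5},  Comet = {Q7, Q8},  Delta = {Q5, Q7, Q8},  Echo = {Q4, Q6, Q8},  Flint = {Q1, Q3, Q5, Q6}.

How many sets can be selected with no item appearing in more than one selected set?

Bravo, Comet are pairwise disjoint (Bravo={Q4,Q5}; Comet={Q7,Q8}).
Every remaining set overlaps one of these, and no 3 of the listed sets are pairwise disjoint, so 2 is the maximum.

2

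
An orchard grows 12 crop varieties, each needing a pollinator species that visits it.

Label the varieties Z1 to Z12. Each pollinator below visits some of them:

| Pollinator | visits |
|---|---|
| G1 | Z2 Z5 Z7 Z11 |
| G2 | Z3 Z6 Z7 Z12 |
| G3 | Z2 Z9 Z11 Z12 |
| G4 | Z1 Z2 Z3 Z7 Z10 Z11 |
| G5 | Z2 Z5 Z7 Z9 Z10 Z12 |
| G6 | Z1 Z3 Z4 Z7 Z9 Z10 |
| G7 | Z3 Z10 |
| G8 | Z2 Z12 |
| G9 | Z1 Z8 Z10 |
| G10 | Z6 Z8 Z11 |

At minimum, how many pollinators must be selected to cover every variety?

G5 and G6 and G10 together: G5 ∪ G6 ∪ G10 = {Z1, Z2, Z3, Z4, Z5, Z6, Z7, Z8, Z9, Z10, Z11, Z12} — every variety is covered.
Only G6 contains Z4, so G6 is forced; the remaining 6 varieties need at least 2 more pollinators (each remaining pollinator adds at most 3) — so at least 3 pollinators are needed, and 3 is optimal.

3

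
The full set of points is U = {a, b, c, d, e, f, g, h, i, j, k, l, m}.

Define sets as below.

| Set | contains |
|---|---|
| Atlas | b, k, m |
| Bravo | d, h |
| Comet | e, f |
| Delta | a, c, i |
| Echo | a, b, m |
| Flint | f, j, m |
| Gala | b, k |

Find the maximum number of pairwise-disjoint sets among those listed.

4

Bravo, Delta, Flint, Gala are pairwise disjoint (Bravo={d,h}; Delta={a,c,i}; Flint={f,j,m}; Gala={b,k}).
Every remaining set overlaps one of these, and no 5 of the listed sets are pairwise disjoint, so 4 is the maximum.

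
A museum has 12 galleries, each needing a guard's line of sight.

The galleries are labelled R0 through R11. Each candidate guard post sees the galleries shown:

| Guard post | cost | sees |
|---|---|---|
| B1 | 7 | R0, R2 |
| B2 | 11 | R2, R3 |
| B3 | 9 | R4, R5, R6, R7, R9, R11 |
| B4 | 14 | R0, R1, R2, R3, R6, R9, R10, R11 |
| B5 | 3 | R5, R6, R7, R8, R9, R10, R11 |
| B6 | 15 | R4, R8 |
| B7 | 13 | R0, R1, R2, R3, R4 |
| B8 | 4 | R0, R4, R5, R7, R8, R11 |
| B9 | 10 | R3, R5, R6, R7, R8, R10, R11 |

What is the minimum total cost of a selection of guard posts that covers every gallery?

16

B5, B7 together cover every gallery (B5 ∪ B7 = {R0, R1, R2, R3, R4, R5, R6, R7, R8, R9, R10, R11}); total cost 3 + 13 = 16.
The greedy pick B5, B8, B7 costs 20; no covering selection beats 16.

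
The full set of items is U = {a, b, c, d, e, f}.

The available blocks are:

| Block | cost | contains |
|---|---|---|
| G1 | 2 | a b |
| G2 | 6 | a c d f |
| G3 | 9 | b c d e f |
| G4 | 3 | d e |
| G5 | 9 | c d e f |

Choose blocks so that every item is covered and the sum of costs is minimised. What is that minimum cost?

11

G1, G3 together cover every item (G1 ∪ G3 = {a, b, c, d, e, f}); total cost 2 + 9 = 11.
No covering selection has total cost below 11.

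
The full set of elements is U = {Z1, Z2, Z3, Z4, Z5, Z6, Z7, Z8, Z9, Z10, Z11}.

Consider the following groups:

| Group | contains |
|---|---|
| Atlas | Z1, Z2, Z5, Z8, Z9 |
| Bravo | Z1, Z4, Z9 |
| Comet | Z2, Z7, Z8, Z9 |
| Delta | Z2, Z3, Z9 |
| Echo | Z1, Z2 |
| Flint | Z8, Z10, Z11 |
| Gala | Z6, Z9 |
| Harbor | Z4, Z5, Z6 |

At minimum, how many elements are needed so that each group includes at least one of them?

H = {Z2, Z5, Z9, Z10} meets every group (each contains at least one member of H), and |H| = 4.
No choice of 3 elements meets every group, so 4 is the minimum.

4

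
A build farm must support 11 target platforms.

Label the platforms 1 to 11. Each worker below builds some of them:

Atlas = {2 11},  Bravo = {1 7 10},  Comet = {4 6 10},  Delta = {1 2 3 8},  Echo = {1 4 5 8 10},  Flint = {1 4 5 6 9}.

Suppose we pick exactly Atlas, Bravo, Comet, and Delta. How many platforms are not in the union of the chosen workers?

Union of Atlas, Bravo, Comet, Delta = {1, 2, 3, 4, 6, 7, 8, 10, 11}.
Not covered: 5, 9 — 2 platforms.

2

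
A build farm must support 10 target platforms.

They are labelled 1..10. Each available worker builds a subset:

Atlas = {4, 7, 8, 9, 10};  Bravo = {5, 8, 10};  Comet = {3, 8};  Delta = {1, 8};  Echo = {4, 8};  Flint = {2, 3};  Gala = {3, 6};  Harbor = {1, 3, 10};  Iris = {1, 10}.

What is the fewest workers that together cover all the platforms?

5

Take {Atlas, Bravo, Flint, Gala, Iris}. Their union is {1, 2, 3, 4, 5, 6, 7, 8, 9, 10}, which is all 10 platforms.
No 4 of the 9 workers cover everything (all 126 combinations miss at least one platform), so 5 is optimal.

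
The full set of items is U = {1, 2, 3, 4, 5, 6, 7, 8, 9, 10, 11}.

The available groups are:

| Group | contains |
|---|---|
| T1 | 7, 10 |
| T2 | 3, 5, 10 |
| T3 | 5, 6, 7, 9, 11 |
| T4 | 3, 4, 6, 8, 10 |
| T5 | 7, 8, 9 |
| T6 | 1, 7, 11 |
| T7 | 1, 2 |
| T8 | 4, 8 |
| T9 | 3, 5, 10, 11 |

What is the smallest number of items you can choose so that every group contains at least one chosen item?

4

Take H = {2, 4, 5, 7}. Each listed group contains at least one of these, so H is a hitting set of size 4.
No choice of 3 items meets every group, so 4 is the minimum.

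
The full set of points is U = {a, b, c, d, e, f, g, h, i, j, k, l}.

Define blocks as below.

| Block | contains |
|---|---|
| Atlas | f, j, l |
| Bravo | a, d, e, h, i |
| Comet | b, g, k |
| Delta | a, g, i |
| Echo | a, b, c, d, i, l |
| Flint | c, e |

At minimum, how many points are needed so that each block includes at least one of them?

T = {e, g, l} meets every block (each contains at least one member of T), and |T| = 3.
The blocks Atlas, Comet, Flint are pairwise disjoint, so any hitting set needs a separate point for each — at least 3. Hence 3 is optimal.

3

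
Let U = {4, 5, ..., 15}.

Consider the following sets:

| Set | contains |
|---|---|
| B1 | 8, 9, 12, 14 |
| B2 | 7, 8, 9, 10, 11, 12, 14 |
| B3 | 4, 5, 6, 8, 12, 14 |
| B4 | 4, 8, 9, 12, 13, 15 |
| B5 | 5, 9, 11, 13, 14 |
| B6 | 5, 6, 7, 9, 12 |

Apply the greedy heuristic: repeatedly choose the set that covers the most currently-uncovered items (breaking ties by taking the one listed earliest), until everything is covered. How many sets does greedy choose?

3

Greedy: pick B2 (covers 7 new) → pick B3 (covers 3 new) → pick B4 (covers 2 new). Total picks: 3.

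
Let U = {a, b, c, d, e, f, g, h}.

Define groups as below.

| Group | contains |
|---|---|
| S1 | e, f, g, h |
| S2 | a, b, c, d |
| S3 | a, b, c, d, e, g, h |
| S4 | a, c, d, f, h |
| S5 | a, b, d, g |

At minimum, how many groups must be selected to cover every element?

2

S1 and S2 together: S1 ∪ S2 = {a, b, c, d, e, f, g, h} — every element is covered.
No single group has all 8 elements (the largest, S3, has 7), so 2 is optimal.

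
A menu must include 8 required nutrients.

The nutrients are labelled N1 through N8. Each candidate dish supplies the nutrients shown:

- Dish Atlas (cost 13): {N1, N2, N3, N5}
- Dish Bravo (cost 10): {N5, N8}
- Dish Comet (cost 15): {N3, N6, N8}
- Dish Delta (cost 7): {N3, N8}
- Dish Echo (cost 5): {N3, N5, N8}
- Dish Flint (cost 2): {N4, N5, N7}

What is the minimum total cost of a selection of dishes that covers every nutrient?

Atlas, Comet, Flint together cover every nutrient (Atlas ∪ Comet ∪ Flint = {N1, N2, N3, N4, N5, N6, N7, N8}); total cost 13 + 15 + 2 = 30.
The greedy pick Flint, Echo, Atlas, Comet costs 35; no covering selection beats 30.

30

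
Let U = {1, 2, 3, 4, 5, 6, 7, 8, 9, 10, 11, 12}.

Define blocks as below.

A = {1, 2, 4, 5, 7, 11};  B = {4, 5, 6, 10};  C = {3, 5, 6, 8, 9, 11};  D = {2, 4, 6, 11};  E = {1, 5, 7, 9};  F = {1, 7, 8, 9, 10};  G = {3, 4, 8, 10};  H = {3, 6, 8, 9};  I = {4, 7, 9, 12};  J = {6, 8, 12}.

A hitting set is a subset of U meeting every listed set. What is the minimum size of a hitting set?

3

Take T = {4, 6, 7}. Each listed block contains at least one of these, so T is a hitting set of size 3.
No choice of 2 points meets every block, so 3 is the minimum.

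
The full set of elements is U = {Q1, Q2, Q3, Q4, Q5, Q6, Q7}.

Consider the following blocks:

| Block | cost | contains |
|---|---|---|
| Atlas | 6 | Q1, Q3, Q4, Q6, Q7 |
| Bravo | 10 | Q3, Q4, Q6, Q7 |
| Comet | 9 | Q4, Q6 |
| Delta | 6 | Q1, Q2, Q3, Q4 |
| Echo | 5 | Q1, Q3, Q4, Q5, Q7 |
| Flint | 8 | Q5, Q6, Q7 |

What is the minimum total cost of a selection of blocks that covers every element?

14

Delta, Flint together cover every element (Delta ∪ Flint = {Q1, Q2, Q3, Q4, Q5, Q6, Q7}); total cost 6 + 8 = 14.
The greedy pick Echo, Atlas, Delta costs 17; no covering selection beats 14.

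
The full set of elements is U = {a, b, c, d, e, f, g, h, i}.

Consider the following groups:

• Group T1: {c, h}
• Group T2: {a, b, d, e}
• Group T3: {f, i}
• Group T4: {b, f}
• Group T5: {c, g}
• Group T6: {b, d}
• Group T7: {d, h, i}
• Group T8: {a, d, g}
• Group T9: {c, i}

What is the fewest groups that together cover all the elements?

Take {T1, T2, T3, T8}. Their union is {a, b, c, d, e, f, g, h, i}, which is all 9 elements.
Only T2 contains e, so T2 is forced; the remaining 5 elements need at least 3 more groups (each remaining group adds at most 2) — so at least 4 groups are needed, and 4 is optimal.

4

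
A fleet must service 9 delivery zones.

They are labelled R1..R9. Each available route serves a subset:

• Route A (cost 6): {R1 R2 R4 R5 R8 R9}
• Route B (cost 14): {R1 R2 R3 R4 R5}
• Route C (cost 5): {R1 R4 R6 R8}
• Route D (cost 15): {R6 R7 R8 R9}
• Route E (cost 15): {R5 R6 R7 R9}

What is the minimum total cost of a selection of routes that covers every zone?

29

B, D together cover every zone (B ∪ D = {R1, R2, R3, R4, R5, R6, R7, R8, R9}); total cost 14 + 15 = 29.
The greedy pick A, C, B, D costs 40; no covering selection beats 29.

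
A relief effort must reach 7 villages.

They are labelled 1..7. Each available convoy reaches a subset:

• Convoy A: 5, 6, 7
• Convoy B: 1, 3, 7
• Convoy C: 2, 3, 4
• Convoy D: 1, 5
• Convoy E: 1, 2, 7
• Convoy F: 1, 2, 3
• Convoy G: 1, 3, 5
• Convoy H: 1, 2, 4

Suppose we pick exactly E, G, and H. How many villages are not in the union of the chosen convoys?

Union of E, G, H = {1, 2, 3, 4, 5, 7}.
Not covered: 6 — 1 village.

1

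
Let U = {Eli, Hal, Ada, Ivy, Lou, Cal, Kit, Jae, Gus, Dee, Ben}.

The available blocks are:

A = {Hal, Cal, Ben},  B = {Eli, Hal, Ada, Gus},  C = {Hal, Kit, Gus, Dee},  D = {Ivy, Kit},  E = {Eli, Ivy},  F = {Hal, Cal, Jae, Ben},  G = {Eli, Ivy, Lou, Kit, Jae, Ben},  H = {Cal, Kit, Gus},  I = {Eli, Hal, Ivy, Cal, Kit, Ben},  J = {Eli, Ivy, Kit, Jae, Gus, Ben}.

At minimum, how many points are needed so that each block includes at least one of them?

Take T = {Ivy, Cal, Gus}. Each listed block contains at least one of these, so T is a hitting set of size 3.
No choice of 2 points meets every block, so 3 is the minimum.

3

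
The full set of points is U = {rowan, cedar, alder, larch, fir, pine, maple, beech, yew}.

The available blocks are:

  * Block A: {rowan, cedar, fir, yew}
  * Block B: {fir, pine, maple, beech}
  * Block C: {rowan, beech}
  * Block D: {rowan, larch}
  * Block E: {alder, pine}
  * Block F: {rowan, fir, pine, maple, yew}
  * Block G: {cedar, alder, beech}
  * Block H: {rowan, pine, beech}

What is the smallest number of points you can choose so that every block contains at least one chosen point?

3

The 3 points {rowan, pine, beech} hit every block.
No choice of 2 points meets every block, so 3 is the minimum.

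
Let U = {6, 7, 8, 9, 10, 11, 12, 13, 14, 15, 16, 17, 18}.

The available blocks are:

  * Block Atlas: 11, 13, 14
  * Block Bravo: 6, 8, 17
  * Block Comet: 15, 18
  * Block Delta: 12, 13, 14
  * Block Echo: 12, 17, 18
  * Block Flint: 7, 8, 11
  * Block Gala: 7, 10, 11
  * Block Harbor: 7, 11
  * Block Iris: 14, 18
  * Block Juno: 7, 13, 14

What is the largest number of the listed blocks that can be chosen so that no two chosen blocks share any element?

4

Bravo, Comet, Delta, Gala are pairwise disjoint (Bravo={6,8,17}; Comet={15,18}; Delta={12,13,14}; Gala={7,10,11}).
Every remaining block overlaps one of these, and no 5 of the listed blocks are pairwise disjoint, so 4 is the maximum.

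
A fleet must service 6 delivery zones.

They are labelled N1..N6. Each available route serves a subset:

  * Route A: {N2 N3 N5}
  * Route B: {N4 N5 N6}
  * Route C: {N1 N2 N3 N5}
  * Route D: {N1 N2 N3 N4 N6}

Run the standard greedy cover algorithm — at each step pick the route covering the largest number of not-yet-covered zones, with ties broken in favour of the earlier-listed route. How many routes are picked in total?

Greedy: pick D (covers 5 new) → pick A (covers 1 new). Total picks: 2.

2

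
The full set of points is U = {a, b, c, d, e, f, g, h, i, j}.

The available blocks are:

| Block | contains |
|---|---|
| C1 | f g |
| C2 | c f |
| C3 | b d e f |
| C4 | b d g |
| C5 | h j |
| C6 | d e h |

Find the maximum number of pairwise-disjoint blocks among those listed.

C2, C4, C5 are pairwise disjoint (C2={c,f}; C4={b,d,g}; C5={h,j}).
Every remaining block overlaps one of these, and no 4 of the listed blocks are pairwise disjoint, so 3 is the maximum.

3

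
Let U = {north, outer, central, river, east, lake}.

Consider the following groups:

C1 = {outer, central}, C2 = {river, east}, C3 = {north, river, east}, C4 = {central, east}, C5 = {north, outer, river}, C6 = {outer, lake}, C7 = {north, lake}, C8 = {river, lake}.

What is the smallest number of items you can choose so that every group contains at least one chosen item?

Take H = {outer, east, lake}. Each listed group contains at least one of these, so H is a hitting set of size 3.
The groups C1, C2, C7 are pairwise disjoint, so any hitting set needs a separate item for each — at least 3. Hence 3 is optimal.

3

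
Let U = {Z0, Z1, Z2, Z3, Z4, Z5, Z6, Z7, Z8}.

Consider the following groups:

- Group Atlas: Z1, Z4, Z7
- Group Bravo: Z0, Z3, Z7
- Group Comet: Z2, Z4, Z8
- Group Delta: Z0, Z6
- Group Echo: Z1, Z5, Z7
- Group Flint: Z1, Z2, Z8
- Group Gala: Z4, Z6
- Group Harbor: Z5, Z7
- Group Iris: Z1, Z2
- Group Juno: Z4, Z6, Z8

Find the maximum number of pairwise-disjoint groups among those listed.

3

Harbor, Iris, Juno are pairwise disjoint (Harbor={Z5,Z7}; Iris={Z1,Z2}; Juno={Z4,Z6,Z8}).
Every remaining group overlaps one of these, and no 4 of the listed groups are pairwise disjoint, so 3 is the maximum.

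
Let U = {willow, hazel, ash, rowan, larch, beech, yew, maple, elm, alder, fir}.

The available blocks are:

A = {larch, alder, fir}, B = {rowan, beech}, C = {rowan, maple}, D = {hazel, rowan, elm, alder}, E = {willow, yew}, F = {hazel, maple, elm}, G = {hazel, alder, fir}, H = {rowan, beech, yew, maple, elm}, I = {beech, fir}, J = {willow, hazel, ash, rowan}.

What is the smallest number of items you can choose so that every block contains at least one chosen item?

The 4 items {hazel, rowan, yew, fir} hit every block.
The blocks A, B, E, F are pairwise disjoint, so any hitting set needs a separate item for each — at least 4. Hence 4 is optimal.

4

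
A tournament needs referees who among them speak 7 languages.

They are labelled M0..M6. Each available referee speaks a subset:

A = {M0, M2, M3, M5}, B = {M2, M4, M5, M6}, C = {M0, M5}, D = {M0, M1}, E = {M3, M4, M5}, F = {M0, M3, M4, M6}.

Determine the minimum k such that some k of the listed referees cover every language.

Take {B, D, E}. Their union is {M0, M1, M2, M3, M4, M5, M6}, which is all 7 languages.
Only D contains M1, so D is forced; the remaining 5 languages need at least 2 more referees (each remaining referee adds at most 4) — so at least 3 referees are needed, and 3 is optimal.

3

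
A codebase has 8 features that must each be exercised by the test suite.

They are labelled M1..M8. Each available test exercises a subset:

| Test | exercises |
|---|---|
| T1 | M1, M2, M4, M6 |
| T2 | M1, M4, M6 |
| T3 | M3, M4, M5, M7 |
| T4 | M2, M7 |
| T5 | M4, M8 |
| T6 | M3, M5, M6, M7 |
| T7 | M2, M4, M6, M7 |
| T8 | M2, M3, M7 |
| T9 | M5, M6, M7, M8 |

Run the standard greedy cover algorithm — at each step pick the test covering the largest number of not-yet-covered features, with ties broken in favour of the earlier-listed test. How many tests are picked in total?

3

Greedy: pick T1 (covers 4 new) → pick T3 (covers 3 new) → pick T5 (covers 1 new). Total picks: 3.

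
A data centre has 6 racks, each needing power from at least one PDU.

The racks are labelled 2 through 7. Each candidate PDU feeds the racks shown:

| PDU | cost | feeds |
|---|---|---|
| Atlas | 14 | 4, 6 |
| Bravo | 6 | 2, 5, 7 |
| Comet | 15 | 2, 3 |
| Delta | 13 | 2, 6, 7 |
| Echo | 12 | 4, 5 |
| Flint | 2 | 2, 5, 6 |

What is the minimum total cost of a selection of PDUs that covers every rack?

Atlas, Bravo, Comet together cover every rack (Atlas ∪ Bravo ∪ Comet = {2, 3, 4, 5, 6, 7}); total cost 14 + 6 + 15 = 35.
No covering selection has total cost below 35.

35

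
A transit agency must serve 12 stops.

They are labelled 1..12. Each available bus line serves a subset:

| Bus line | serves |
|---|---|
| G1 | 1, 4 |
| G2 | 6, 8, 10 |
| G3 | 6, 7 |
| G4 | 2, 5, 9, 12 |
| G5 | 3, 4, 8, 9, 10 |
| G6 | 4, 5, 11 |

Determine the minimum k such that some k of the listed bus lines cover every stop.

5

G1 and G3 and G4 and G5 and G6 together: G1 ∪ G3 ∪ G4 ∪ G5 ∪ G6 = {1, 2, 3, 4, 5, 6, 7, 8, 9, 10, 11, 12} — every stop is covered.
No 4 of the 6 bus lines cover everything (all 15 combinations miss at least one stop), so 5 is optimal.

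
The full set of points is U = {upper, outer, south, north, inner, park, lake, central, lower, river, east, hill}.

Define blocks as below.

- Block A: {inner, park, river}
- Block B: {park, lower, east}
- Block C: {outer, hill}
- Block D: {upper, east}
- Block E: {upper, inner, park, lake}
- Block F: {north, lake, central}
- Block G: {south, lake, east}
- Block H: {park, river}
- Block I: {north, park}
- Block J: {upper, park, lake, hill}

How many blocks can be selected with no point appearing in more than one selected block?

A, C, D, F are pairwise disjoint (A={inner,park,river}; C={outer,hill}; D={upper,east}; F={north,lake,central}).
Every remaining block overlaps one of these, and no 5 of the listed blocks are pairwise disjoint, so 4 is the maximum.

4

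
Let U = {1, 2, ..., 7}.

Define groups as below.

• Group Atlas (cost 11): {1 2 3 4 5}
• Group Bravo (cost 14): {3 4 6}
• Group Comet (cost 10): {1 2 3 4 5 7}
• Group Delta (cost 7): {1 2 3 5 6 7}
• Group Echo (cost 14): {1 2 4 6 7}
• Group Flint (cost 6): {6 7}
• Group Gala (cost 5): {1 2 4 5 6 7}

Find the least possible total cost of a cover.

12

Delta, Gala together cover every element (Delta ∪ Gala = {1, 2, 3, 4, 5, 6, 7}); total cost 7 + 5 = 12.
No covering selection has total cost below 12.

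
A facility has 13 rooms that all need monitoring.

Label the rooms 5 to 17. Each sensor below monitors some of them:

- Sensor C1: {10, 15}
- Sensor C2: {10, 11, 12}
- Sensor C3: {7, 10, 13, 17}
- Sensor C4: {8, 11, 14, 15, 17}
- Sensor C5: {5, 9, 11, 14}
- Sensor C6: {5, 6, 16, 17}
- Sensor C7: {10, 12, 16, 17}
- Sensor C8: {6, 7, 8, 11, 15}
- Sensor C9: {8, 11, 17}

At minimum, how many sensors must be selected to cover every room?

C3 and C5 and C7 and C8 together: C3 ∪ C5 ∪ C7 ∪ C8 = {5, 6, 7, 8, 9, 10, 11, 12, 13, 14, 15, 16, 17} — every room is covered.
Only C5 contains 9, so C5 is forced; the remaining 9 rooms need at least 3 more sensors (each remaining sensor adds at most 4) — so at least 4 sensors are needed, and 4 is optimal.

4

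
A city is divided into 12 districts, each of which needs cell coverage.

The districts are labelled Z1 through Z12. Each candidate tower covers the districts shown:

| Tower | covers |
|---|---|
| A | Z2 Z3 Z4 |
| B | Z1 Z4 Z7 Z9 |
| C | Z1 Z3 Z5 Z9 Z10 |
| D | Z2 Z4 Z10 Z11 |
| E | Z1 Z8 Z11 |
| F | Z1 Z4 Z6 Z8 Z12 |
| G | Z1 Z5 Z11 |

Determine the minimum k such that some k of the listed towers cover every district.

4

Take {B, C, D, F}. Their union is {Z1, Z2, Z3, Z4, Z5, Z6, Z7, Z8, Z9, Z10, Z11, Z12}, which is all 12 districts.
Only B contains Z7, so B is forced; the remaining 8 districts need at least 3 more towers (each remaining tower adds at most 3) — so at least 4 towers are needed, and 4 is optimal.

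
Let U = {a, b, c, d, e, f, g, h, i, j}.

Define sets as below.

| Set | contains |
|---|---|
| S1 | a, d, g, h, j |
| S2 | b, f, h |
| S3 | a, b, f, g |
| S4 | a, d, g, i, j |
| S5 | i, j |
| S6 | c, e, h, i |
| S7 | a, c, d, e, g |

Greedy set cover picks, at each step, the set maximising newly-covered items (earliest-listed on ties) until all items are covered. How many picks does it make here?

Greedy: pick S1 (covers 5 new) → pick S6 (covers 3 new) → pick S2 (covers 2 new). Total picks: 3.

3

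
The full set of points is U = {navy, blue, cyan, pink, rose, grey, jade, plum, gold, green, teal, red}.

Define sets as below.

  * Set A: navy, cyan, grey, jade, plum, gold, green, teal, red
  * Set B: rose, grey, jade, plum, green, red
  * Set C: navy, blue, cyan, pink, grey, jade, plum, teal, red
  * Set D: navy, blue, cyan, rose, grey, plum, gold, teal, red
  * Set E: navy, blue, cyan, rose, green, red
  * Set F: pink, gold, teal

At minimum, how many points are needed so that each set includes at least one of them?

The 2 points {gold, red} hit every set.
The sets E, F are pairwise disjoint, so any hitting set needs a separate point for each — at least 2. Hence 2 is optimal.

2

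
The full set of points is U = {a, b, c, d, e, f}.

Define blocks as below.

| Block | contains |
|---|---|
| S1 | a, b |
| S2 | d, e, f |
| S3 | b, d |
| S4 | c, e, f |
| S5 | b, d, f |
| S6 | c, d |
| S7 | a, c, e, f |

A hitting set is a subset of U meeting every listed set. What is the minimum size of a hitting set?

3

The 3 points {b, c, f} hit every block.
No choice of 2 points meets every block, so 3 is the minimum.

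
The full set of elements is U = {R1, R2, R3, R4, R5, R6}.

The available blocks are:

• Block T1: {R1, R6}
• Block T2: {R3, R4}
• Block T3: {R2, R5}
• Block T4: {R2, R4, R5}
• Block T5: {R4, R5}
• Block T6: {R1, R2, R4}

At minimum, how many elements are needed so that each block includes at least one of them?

Take H = {R1, R3, R5}. Each listed block contains at least one of these, so H is a hitting set of size 3.
The blocks T1, T2, T3 are pairwise disjoint, so any hitting set needs a separate element for each — at least 3. Hence 3 is optimal.

3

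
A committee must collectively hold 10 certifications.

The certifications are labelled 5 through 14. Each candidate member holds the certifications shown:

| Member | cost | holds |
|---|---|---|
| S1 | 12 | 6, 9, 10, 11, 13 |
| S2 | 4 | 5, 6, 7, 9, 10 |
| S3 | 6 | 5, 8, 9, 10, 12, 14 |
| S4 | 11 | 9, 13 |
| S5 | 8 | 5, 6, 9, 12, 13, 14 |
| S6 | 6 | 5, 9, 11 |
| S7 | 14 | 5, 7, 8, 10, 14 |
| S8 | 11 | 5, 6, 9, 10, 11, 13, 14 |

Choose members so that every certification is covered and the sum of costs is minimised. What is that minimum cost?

21

S2, S3, S8 together cover every certification (S2 ∪ S3 ∪ S8 = {5, 6, 7, 8, 9, 10, 11, 12, 13, 14}); total cost 4 + 6 + 11 = 21.
No covering selection has total cost below 21.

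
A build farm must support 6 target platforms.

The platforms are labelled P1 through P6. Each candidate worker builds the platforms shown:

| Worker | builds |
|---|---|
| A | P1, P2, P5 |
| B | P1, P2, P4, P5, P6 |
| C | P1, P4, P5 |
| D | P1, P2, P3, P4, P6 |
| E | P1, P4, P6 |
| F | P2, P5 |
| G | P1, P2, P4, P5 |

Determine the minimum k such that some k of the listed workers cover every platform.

D and G together: D ∪ G = {P1, P2, P3, P4, P5, P6} — every platform is covered.
No single worker has all 6 platforms (the largest, B, has 5), so 2 is optimal.

2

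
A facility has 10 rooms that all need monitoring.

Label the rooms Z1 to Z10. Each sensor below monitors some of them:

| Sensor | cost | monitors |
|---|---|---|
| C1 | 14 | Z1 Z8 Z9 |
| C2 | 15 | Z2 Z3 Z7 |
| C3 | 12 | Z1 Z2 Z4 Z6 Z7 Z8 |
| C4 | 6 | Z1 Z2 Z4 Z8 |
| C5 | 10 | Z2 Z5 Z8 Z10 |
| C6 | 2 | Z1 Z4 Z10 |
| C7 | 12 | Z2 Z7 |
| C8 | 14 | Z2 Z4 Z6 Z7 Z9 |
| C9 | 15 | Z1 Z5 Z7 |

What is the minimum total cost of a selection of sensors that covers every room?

C2, C5, C6, C8 together cover every room (C2 ∪ C5 ∪ C6 ∪ C8 = {Z1, Z2, Z3, Z4, Z5, Z6, Z7, Z8, Z9, Z10}); total cost 15 + 10 + 2 + 14 = 41.
The greedy pick C6, C3, C5, C1, C2 costs 53; no covering selection beats 41.

41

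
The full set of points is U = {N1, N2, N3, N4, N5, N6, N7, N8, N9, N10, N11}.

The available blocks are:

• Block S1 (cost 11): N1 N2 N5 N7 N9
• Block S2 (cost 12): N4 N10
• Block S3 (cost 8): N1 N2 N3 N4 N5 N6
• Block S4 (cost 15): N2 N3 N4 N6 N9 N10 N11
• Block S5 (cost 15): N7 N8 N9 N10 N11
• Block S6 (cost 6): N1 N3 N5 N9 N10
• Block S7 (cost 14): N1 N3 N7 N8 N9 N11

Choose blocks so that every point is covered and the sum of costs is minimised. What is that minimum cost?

23

S3, S5 together cover every point (S3 ∪ S5 = {N1, N2, N3, N4, N5, N6, N7, N8, N9, N10, N11}); total cost 8 + 15 = 23.
The greedy pick S6, S3, S7 costs 28; no covering selection beats 23.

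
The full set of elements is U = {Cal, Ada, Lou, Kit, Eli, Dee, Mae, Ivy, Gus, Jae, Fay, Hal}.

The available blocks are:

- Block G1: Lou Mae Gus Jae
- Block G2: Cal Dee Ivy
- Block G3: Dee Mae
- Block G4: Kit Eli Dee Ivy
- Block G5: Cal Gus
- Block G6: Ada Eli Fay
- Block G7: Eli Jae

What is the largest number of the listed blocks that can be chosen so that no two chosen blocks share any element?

G3, G5, G7 are pairwise disjoint (G3={Dee,Mae}; G5={Cal,Gus}; G7={Eli,Jae}).
Every remaining block overlaps one of these, and no 4 of the listed blocks are pairwise disjoint, so 3 is the maximum.

3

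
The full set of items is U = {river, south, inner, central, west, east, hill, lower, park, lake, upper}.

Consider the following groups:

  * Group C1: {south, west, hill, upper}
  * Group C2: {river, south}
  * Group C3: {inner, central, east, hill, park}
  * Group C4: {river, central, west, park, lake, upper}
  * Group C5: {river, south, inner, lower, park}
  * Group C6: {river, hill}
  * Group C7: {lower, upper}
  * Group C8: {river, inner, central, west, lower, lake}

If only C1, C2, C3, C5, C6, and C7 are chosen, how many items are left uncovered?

1

Union of C1, C2, C3, C5, C6, C7 = {river, south, inner, central, west, east, hill, lower, park, upper}.
Not covered: lake — 1 item.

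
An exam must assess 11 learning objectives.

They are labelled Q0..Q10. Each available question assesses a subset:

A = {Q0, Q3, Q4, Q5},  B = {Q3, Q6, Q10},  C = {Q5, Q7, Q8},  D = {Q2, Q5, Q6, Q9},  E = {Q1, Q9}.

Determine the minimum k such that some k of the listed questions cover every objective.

5

A and B and C and D and E together: A ∪ B ∪ C ∪ D ∪ E = {Q0, Q1, Q2, Q3, Q4, Q5, Q6, Q7, Q8, Q9, Q10} — every objective is covered.
No 4 of the 5 questions cover everything (all 5 combinations miss at least one objective), so 5 is optimal.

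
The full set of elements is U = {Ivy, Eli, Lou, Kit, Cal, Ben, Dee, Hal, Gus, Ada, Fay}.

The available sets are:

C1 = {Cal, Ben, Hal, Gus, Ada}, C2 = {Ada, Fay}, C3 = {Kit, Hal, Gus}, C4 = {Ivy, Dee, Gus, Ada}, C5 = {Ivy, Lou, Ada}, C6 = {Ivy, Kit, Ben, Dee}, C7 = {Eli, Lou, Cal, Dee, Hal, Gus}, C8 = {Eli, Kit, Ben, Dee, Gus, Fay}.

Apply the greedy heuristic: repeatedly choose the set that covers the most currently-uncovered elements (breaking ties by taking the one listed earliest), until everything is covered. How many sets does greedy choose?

3

Greedy: pick C7 (covers 6 new) → pick C6 (covers 3 new) → pick C2 (covers 2 new). Total picks: 3.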